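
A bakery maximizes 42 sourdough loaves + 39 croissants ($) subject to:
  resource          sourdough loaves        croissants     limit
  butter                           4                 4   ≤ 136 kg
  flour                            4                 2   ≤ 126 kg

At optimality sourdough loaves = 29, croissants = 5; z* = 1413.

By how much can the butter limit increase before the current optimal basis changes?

Binding constraints: butter, flour. The basis is B = [[4,4],[4,2]] with det -8.
Per unit increase in butter, x* moves by d = (-0.25, 0.5).
The basis stays optimal until sourdough loaves reaches 0; allowable increase = 116 kg.

116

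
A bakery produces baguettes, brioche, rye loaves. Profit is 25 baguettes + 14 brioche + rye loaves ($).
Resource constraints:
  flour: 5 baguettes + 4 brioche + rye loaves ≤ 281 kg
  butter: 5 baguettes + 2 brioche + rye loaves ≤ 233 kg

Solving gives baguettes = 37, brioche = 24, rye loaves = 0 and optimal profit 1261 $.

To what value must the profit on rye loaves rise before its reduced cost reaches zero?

Check each constraint at x*: flour 281/281 (tight); butter 233/233 (tight).
The binding rows give the dual system: 5·y_flour + 5·y_butter = 25 and 4·y_flour + 2·y_butter = 14.
→ y_flour = 2 and y_butter = 3.
rye loaves enters the basis when its profit ≥ yᵀa₃ = 2·1 + 3·1 = 5.

5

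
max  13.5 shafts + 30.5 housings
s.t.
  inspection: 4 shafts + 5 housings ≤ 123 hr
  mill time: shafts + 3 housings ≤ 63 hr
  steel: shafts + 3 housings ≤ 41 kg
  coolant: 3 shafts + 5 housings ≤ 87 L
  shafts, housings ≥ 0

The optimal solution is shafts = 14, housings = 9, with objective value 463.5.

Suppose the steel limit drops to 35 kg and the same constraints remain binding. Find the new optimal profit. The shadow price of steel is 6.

427.5

Δb = -6, so new z* = 463.5 + (6)·(-6) = 463.5 − 36 = 427.5.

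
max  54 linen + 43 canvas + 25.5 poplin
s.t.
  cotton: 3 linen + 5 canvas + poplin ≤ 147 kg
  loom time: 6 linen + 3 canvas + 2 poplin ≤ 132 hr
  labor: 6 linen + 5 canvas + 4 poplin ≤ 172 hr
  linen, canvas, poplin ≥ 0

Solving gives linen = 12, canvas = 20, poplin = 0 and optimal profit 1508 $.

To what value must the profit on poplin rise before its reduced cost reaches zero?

34

Binding: loom time and labor. Non-binding: cotton (11 unused).
Since cotton is not tight, its dual is 0.
From A_Bᵀ y = c: 6·y_loom time + 6·y_labor = 54; 3·y_loom time + 5·y_labor = 43.
This yields shadow prices y_loom time = 1, y_labor = 8.
poplin enters the basis when its profit ≥ yᵀa₃ = 1·2 + 8·4 = 34.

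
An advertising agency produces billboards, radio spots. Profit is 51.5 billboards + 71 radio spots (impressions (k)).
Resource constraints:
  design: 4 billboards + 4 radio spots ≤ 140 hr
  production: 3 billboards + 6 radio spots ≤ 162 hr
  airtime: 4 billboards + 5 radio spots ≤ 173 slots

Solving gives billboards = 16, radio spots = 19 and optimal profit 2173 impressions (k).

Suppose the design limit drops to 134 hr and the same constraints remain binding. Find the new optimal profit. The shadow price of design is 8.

Δb = -6, so new z* = 2173 + (8)·(-6) = 2173 − 48 = 2125.

2125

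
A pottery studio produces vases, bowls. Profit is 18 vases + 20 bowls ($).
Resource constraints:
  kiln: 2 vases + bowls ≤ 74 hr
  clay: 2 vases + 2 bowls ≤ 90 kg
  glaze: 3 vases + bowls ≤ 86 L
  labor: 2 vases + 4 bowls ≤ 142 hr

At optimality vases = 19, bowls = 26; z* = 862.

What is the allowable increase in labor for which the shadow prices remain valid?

38

Binding constraints: clay, labor. The basis is B = [[2,2],[2,4]] with det 4.
Per unit increase in labor, x* moves by d = (-0.5, 0.5).
The basis stays optimal until vases reaches 0; allowable increase = 38 hr.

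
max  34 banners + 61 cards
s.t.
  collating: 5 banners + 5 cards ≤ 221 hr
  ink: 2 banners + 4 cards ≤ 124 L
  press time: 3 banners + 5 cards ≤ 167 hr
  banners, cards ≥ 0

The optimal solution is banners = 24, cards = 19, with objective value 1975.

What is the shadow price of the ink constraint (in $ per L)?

Binding: ink and press time. Non-binding: collating (6 unused).
By complementary slackness, y = 0 for the non-binding constraint.
The binding rows give the dual system: 2·y_ink + 3·y_press time = 34 and 4·y_ink + 5·y_press time = 61.
This yields shadow prices y_ink = 6.5, y_press time = 7.
Shadow price of ink = 6.5.

6.5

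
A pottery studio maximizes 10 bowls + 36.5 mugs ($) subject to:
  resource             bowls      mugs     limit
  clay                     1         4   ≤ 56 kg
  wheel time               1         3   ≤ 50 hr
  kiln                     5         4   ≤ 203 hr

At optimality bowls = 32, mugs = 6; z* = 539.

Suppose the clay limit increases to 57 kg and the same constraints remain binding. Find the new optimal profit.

545.5

Binding: clay and wheel time. Non-binding: kiln (19 unused).
By complementary slackness, y = 0 for the non-binding constraint.
Dual feasibility on the basic columns requires 1·y_clay + 1·y_wheel time = 10, 4·y_clay + 3·y_wheel time = 36.5.
→ y_clay = 6.5 and y_wheel time = 3.5.
Δz = y_clay·Δb = 6.5 × (1) = 6.5, so new z* = 539 + 6.5 = 545.5.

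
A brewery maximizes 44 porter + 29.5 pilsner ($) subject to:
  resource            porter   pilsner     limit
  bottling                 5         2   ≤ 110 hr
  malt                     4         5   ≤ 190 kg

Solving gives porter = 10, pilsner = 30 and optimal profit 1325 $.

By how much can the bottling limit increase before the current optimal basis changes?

Binding constraints: bottling, malt. The basis is B = [[5,2],[4,5]] with det 17.
Per unit increase in bottling, x* moves by d = (0.2941, -0.2353).
The basis stays optimal until pilsner reaches 0; allowable increase = 127.5 hr.

127.5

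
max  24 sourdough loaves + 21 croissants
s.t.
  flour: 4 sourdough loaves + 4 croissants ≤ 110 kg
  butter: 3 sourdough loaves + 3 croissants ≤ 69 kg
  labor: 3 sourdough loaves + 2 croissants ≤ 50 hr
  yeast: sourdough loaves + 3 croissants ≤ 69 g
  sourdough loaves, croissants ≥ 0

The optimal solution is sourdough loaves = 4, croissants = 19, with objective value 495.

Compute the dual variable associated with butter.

5

Check each constraint at x*: flour 92/110 (slack 18); butter 69/69 (tight); labor 50/50 (tight); yeast 61/69 (slack 8).
By complementary slackness, y = 0 for the non-binding constraints.
The binding rows give the dual system: 3·y_butter + 3·y_labor = 24 and 3·y_butter + 2·y_labor = 21.
Solving: y_butter = 5, y_labor = 3.
Shadow price of butter = 5.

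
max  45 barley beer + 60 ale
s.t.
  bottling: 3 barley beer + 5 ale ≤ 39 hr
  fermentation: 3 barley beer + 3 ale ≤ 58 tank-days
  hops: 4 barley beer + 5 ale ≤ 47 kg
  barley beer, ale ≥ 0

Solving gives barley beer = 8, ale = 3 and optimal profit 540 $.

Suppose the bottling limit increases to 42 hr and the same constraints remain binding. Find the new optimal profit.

549

Binding: bottling and hops. Non-binding: fermentation (25 unused).
Since fermentation is not tight, its dual is 0.
From A_Bᵀ y = c: 3·y_bottling + 4·y_hops = 45; 5·y_bottling + 5·y_hops = 60.
→ y_bottling = 3 and y_hops = 9.
Δz = y_bottling·Δb = 3 × (3) = 9, so new z* = 540 + 9 = 549.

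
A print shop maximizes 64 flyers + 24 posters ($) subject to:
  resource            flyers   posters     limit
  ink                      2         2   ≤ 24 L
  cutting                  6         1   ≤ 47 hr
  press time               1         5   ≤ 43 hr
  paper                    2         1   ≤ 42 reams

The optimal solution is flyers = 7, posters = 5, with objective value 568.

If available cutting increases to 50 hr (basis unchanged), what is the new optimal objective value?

Binding: ink and cutting. Non-binding: press time (11 unused), paper (23 unused).
By complementary slackness, y = 0 for the non-binding constraints.
From A_Bᵀ y = c: 2·y_ink + 6·y_cutting = 64; 2·y_ink + 1·y_cutting = 24.
→ y_ink = 8 and y_cutting = 8.
Δz = y_cutting·Δb = 8 × (3) = 24, so new z* = 568 + 24 = 592.

592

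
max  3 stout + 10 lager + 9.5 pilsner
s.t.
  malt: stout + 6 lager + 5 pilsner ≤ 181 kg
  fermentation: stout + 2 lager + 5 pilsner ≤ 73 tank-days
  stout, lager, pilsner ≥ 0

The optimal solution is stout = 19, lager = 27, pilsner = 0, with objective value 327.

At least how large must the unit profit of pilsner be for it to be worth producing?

15

Both malt and fermentation are binding at x*.
From A_Bᵀ y = c: 1·y_malt + 1·y_fermentation = 3; 6·y_malt + 2·y_fermentation = 10.
This yields shadow prices y_malt = 1, y_fermentation = 2.
pilsner enters the basis when its profit ≥ yᵀa₃ = 1·5 + 2·5 = 15.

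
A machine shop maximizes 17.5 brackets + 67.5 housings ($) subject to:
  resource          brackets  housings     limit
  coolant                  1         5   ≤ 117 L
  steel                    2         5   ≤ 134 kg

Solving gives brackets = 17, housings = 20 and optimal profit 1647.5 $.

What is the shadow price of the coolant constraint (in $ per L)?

9.5

Check each constraint at x*: coolant 117/117 (tight); steel 134/134 (tight).
From A_Bᵀ y = c: 1·y_coolant + 2·y_steel = 17.5; 5·y_coolant + 5·y_steel = 67.5.
→ y_coolant = 9.5 and y_steel = 4.
Shadow price of coolant = 9.5.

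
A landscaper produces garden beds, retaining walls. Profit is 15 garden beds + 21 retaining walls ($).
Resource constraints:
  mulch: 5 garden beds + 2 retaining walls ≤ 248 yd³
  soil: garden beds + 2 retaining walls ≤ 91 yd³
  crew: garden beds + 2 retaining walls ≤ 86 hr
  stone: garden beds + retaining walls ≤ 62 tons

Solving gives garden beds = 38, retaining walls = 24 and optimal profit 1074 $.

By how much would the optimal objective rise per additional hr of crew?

Binding: crew and stone. Non-binding: mulch (10 unused), soil (5 unused).
Slack constraints have shadow price 0 (complementary slackness).
The binding rows give the dual system: 1·y_crew + 1·y_stone = 15 and 2·y_crew + 1·y_stone = 21.
This yields shadow prices y_crew = 6, y_stone = 9.
Shadow price of crew = 6.

6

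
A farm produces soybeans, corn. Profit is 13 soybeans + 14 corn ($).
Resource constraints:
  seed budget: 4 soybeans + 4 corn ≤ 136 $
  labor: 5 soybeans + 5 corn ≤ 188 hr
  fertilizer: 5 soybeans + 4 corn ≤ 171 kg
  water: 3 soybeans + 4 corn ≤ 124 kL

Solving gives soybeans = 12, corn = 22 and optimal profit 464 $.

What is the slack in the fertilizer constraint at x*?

fertilizer used = 5·12 + 4·22 = 148; slack = 171 − 148 = 23.

23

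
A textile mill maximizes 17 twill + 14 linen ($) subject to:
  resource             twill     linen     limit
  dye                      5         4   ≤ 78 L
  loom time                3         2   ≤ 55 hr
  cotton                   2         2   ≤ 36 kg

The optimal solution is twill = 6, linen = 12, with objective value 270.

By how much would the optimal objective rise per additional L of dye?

At the optimum: dye uses 78 of 78 (binding); loom time uses 42 of 55 (slack = 13); cotton uses 36 of 36 (binding).
Since loom time is not tight, its dual is 0.
From A_Bᵀ y = c: 5·y_dye + 2·y_cotton = 17; 4·y_dye + 2·y_cotton = 14.
Solving: y_dye = 3, y_cotton = 1.
Shadow price of dye = 3.

3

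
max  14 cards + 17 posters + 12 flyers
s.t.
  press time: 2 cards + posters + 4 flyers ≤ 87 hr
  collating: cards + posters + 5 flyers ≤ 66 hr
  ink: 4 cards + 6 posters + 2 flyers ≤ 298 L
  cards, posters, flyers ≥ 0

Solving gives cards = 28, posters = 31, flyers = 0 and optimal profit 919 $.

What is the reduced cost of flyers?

-1

Check each constraint at x*: press time 87/87 (tight); collating 59/66 (slack 7); ink 298/298 (tight).
By complementary slackness, y = 0 for the non-binding constraint.
From A_Bᵀ y = c: 2·y_press time + 4·y_ink = 14; 1·y_press time + 6·y_ink = 17.
→ y_press time = 2 and y_ink = 2.5.
Reduced cost of flyers: c₃ − yᵀa₃ = 12 − (2·4 + 2.5·2) = 12 − 13 = -1.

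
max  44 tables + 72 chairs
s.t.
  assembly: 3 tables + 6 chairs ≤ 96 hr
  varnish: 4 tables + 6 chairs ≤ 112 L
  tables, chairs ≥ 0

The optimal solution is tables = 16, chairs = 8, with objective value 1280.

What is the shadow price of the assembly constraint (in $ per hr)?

Both assembly and varnish are binding at x*.
From A_Bᵀ y = c: 3·y_assembly + 4·y_varnish = 44; 6·y_assembly + 6·y_varnish = 72.
This yields shadow prices y_assembly = 4, y_varnish = 8.
Shadow price of assembly = 4.

4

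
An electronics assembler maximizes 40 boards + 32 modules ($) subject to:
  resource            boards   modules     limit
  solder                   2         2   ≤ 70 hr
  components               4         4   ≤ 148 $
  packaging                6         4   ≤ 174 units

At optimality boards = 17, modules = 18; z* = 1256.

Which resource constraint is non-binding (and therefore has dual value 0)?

components

solder: 70/70 (binding)
components: 140/148 (slack 8)
packaging: 174/174 (binding)
By complementary slackness, a constraint with positive slack has shadow price 0 → components.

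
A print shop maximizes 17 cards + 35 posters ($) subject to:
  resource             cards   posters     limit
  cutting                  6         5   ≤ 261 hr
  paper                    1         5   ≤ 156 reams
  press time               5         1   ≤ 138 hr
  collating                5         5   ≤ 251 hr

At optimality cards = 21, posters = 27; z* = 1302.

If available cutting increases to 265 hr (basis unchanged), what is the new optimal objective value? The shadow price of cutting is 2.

Δb = 4, so new z* = 1302 + (2)·(4) = 1302 + 8 = 1310.

1310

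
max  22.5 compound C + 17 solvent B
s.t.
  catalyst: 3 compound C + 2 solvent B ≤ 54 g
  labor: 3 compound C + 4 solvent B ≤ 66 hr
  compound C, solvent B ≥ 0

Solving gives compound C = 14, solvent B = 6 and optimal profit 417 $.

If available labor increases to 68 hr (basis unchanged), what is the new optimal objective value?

Check each constraint at x*: catalyst 54/54 (tight); labor 66/66 (tight).
Dual feasibility on the basic columns requires 3·y_catalyst + 3·y_labor = 22.5, 2·y_catalyst + 4·y_labor = 17.
Solving: y_catalyst = 6.5, y_labor = 1.
Δz = y_labor·Δb = 1 × (2) = 2, so new z* = 417 + 2 = 419.

419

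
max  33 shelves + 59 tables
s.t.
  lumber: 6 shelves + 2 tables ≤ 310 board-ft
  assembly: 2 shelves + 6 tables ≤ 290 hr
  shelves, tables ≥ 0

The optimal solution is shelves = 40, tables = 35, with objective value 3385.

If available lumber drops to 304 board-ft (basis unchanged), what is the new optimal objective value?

At the optimum: lumber uses 310 of 310 (binding); assembly uses 290 of 290 (binding).
Dual feasibility on the basic columns requires 6·y_lumber + 2·y_assembly = 33, 2·y_lumber + 6·y_assembly = 59.
This yields shadow prices y_lumber = 2.5, y_assembly = 9.
Δz = y_lumber·Δb = 2.5 × (-6) = -15, so new z* = 3385 − 15 = 3370.

3370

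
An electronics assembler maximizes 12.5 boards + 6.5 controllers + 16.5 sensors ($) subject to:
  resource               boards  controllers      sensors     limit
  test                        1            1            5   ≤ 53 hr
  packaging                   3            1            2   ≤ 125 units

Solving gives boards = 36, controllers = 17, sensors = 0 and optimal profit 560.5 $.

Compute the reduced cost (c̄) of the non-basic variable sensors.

-7

Both test and packaging are binding at x*.
The binding rows give the dual system: 1·y_test + 3·y_packaging = 12.5 and 1·y_test + 1·y_packaging = 6.5.
This yields shadow prices y_test = 3.5, y_packaging = 3.
Reduced cost of sensors: c₃ − yᵀa₃ = 16.5 − (3.5·5 + 3·2) = 16.5 − 23.5 = -7.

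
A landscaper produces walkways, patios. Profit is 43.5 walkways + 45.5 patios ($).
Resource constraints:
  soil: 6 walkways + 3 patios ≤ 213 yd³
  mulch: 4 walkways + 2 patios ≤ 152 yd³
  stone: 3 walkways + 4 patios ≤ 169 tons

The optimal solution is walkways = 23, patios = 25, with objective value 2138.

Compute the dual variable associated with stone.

9.5

Check each constraint at x*: soil 213/213 (tight); mulch 142/152 (slack 10); stone 169/169 (tight).
By complementary slackness, y = 0 for the non-binding constraint.
The binding rows give the dual system: 6·y_soil + 3·y_stone = 43.5 and 3·y_soil + 4·y_stone = 45.5.
This yields shadow prices y_soil = 2.5, y_stone = 9.5.
Shadow price of stone = 9.5.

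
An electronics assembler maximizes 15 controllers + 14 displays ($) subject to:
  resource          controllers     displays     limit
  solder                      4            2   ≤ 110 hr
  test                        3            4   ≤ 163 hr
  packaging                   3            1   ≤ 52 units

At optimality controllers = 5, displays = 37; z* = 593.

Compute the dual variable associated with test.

Check each constraint at x*: solder 94/110 (slack 16); test 163/163 (tight); packaging 52/52 (tight).
Since solder is not tight, its dual is 0.
The binding rows give the dual system: 3·y_test + 3·y_packaging = 15 and 4·y_test + 1·y_packaging = 14.
Solving: y_test = 3, y_packaging = 2.
Shadow price of test = 3.

3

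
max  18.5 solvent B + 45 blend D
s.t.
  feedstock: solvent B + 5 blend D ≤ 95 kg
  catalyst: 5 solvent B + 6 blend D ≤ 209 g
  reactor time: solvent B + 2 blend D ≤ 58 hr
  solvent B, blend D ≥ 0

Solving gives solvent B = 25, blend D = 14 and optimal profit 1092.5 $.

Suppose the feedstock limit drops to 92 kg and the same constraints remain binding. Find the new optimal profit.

Binding: feedstock and catalyst. Non-binding: reactor time (5 unused).
By complementary slackness, y = 0 for the non-binding constraint.
From A_Bᵀ y = c: 1·y_feedstock + 5·y_catalyst = 18.5; 5·y_feedstock + 6·y_catalyst = 45.
Solving: y_feedstock = 6, y_catalyst = 2.5.
Δz = y_feedstock·Δb = 6 × (-3) = -18, so new z* = 1092.5 − 18 = 1074.5.

1074.5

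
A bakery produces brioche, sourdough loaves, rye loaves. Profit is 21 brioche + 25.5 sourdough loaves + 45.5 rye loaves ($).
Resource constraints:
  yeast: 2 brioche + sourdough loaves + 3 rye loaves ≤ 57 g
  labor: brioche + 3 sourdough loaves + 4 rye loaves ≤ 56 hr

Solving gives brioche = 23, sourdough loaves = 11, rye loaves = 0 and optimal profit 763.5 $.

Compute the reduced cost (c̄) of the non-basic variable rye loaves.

-1

Both yeast and labor are binding at x*.
Dual feasibility on the basic columns requires 2·y_yeast + 1·y_labor = 21, 1·y_yeast + 3·y_labor = 25.5.
This yields shadow prices y_yeast = 7.5, y_labor = 6.
Reduced cost of rye loaves: c₃ − yᵀa₃ = 45.5 − (7.5·3 + 6·4) = 45.5 − 46.5 = -1.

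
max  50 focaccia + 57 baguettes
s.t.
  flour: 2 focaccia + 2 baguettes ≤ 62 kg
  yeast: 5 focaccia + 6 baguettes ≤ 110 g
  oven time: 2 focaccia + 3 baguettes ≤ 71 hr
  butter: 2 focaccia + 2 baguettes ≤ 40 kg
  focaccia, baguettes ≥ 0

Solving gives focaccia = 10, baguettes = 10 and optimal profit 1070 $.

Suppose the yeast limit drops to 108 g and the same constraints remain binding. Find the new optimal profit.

Binding: yeast and butter. Non-binding: flour (22 unused), oven time (21 unused).
Slack constraints have shadow price 0 (complementary slackness).
Dual feasibility on the basic columns requires 5·y_yeast + 2·y_butter = 50, 6·y_yeast + 2·y_butter = 57.
This yields shadow prices y_yeast = 7, y_butter = 7.5.
Δz = y_yeast·Δb = 7 × (-2) = -14, so new z* = 1070 − 14 = 1056.

1056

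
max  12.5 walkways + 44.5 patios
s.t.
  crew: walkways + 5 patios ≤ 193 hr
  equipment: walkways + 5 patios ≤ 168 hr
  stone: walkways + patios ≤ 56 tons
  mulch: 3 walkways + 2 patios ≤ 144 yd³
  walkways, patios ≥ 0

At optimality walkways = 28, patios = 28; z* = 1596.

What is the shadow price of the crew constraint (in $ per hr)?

Binding: equipment and stone. Non-binding: crew (25 unused), mulch (4 unused).
By complementary slackness, y = 0 for the non-binding constraints.
From A_Bᵀ y = c: 1·y_equipment + 1·y_stone = 12.5; 5·y_equipment + 1·y_stone = 44.5.
→ y_equipment = 8 and y_stone = 4.5.
Shadow price of crew = 0.

0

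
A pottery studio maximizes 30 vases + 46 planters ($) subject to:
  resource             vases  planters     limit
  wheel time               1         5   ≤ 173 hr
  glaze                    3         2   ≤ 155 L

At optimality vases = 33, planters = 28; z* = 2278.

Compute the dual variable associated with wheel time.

6

Check each constraint at x*: wheel time 173/173 (tight); glaze 155/155 (tight).
From A_Bᵀ y = c: 1·y_wheel time + 3·y_glaze = 30; 5·y_wheel time + 2·y_glaze = 46.
This yields shadow prices y_wheel time = 6, y_glaze = 8.
Shadow price of wheel time = 6.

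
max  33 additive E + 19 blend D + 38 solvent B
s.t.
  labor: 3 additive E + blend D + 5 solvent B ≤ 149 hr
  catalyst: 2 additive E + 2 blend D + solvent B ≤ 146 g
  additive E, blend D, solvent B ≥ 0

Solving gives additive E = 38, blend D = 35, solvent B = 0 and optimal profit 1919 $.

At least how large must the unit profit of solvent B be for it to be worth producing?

Both labor and catalyst are binding at x*.
Dual feasibility on the basic columns requires 3·y_labor + 2·y_catalyst = 33, 1·y_labor + 2·y_catalyst = 19.
→ y_labor = 7 and y_catalyst = 6.
solvent B enters the basis when its profit ≥ yᵀa₃ = 7·5 + 6·1 = 41.

41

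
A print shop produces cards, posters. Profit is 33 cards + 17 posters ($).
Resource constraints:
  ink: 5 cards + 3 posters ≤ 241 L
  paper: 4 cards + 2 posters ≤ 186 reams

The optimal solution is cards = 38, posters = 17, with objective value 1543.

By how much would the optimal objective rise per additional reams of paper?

7

Check each constraint at x*: ink 241/241 (tight); paper 186/186 (tight).
Dual feasibility on the basic columns requires 5·y_ink + 4·y_paper = 33, 3·y_ink + 2·y_paper = 17.
This yields shadow prices y_ink = 1, y_paper = 7.
Shadow price of paper = 7.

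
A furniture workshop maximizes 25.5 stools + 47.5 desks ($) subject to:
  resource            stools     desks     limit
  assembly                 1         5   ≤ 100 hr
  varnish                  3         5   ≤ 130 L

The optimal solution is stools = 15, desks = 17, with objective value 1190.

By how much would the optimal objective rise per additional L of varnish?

Check each constraint at x*: assembly 100/100 (tight); varnish 130/130 (tight).
Dual feasibility on the basic columns requires 1·y_assembly + 3·y_varnish = 25.5, 5·y_assembly + 5·y_varnish = 47.5.
Solving: y_assembly = 1.5, y_varnish = 8.
Shadow price of varnish = 8.

8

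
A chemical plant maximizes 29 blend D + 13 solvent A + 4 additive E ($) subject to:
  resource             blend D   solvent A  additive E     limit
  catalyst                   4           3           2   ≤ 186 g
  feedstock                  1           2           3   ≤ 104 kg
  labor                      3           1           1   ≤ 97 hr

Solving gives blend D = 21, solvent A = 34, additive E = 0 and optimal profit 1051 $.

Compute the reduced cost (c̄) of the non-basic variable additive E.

Binding: catalyst and labor. Non-binding: feedstock (15 unused).
Slack constraints have shadow price 0 (complementary slackness).
Dual feasibility on the basic columns requires 4·y_catalyst + 3·y_labor = 29, 3·y_catalyst + 1·y_labor = 13.
Solving: y_catalyst = 2, y_labor = 7.
Reduced cost of additive E: c₃ − yᵀa₃ = 4 − (2·2 + 7·1) = 4 − 11 = -7.

-7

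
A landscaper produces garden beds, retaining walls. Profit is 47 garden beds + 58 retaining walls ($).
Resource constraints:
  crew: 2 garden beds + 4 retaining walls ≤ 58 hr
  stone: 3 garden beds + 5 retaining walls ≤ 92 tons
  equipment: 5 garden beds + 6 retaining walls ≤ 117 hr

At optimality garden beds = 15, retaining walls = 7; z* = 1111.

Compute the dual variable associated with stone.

0

At the optimum: crew uses 58 of 58 (binding); stone uses 80 of 92 (slack = 12); equipment uses 117 of 117 (binding).
Since stone is not tight, its dual is 0.
The binding rows give the dual system: 2·y_crew + 5·y_equipment = 47 and 4·y_crew + 6·y_equipment = 58.
→ y_crew = 1 and y_equipment = 9.
Shadow price of stone = 0.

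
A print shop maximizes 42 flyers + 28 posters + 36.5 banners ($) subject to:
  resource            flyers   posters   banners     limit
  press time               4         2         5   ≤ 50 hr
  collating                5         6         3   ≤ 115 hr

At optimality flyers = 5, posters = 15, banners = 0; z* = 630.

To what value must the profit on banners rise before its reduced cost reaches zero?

Both press time and collating are binding at x*.
The binding rows give the dual system: 4·y_press time + 5·y_collating = 42 and 2·y_press time + 6·y_collating = 28.
This yields shadow prices y_press time = 8, y_collating = 2.
banners enters the basis when its profit ≥ yᵀa₃ = 8·5 + 2·3 = 46.

46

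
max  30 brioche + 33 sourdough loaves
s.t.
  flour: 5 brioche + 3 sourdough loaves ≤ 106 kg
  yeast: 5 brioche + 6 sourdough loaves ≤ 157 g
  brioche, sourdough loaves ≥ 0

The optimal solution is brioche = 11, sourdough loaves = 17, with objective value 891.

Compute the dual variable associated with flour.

At the optimum: flour uses 106 of 106 (binding); yeast uses 157 of 157 (binding).
The binding rows give the dual system: 5·y_flour + 5·y_yeast = 30 and 3·y_flour + 6·y_yeast = 33.
This yields shadow prices y_flour = 1, y_yeast = 5.
Shadow price of flour = 1.

1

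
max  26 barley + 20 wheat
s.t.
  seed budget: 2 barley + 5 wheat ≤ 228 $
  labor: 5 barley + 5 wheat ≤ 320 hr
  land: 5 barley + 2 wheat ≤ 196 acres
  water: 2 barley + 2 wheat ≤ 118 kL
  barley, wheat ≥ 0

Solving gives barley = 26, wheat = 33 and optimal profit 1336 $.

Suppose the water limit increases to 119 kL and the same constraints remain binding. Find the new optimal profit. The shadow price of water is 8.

1344

Δb = 1, so new z* = 1336 + (8)·(1) = 1336 + 8 = 1344.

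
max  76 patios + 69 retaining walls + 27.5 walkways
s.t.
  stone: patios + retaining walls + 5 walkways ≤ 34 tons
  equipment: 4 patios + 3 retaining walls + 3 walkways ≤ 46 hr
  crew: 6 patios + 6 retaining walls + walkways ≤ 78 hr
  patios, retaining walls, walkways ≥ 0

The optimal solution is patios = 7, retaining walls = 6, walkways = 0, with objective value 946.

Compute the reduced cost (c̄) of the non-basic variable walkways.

-1.5

Check each constraint at x*: stone 13/34 (slack 21); equipment 46/46 (tight); crew 78/78 (tight).
Since stone is not tight, its dual is 0.
From A_Bᵀ y = c: 4·y_equipment + 6·y_crew = 76; 3·y_equipment + 6·y_crew = 69.
This yields shadow prices y_equipment = 7, y_crew = 8.
Reduced cost of walkways: c₃ − yᵀa₃ = 27.5 − (7·3 + 8·1) = 27.5 − 29 = -1.5.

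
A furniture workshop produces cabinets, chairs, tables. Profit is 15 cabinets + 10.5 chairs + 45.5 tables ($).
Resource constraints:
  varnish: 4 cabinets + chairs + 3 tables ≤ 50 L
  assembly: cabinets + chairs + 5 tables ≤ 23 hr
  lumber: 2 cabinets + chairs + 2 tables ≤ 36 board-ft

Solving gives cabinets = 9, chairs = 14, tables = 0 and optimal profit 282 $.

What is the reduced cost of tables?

Check each constraint at x*: varnish 50/50 (tight); assembly 23/23 (tight); lumber 32/36 (slack 4).
Since lumber is not tight, its dual is 0.
From A_Bᵀ y = c: 4·y_varnish + 1·y_assembly = 15; 1·y_varnish + 1·y_assembly = 10.5.
Solving: y_varnish = 1.5, y_assembly = 9.
Reduced cost of tables: c₃ − yᵀa₃ = 45.5 − (1.5·3 + 9·5) = 45.5 − 49.5 = -4.

-4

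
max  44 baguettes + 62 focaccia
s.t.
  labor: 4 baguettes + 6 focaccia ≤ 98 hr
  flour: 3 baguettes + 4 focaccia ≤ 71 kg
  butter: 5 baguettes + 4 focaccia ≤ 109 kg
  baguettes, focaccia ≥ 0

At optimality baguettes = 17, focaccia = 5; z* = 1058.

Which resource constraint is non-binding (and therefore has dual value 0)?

labor: 98/98 (binding)
flour: 71/71 (binding)
butter: 105/109 (slack 4)
By complementary slackness, a constraint with positive slack has shadow price 0 → butter.

butter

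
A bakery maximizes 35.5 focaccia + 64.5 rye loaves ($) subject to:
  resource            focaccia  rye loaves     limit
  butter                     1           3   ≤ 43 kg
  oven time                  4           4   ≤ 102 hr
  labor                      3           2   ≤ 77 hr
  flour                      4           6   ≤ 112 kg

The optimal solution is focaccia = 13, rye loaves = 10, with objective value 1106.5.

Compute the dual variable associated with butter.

Check each constraint at x*: butter 43/43 (tight); oven time 92/102 (slack 10); labor 59/77 (slack 18); flour 112/112 (tight).
Slack constraints have shadow price 0 (complementary slackness).
The binding rows give the dual system: 1·y_butter + 4·y_flour = 35.5 and 3·y_butter + 6·y_flour = 64.5.
This yields shadow prices y_butter = 7.5, y_flour = 7.
Shadow price of butter = 7.5.

7.5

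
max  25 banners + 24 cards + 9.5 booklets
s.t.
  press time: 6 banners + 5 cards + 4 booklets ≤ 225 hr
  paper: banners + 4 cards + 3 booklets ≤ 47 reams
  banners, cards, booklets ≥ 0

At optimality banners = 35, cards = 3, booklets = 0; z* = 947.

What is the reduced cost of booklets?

-9.5

Both press time and paper are binding at x*.
From A_Bᵀ y = c: 6·y_press time + 1·y_paper = 25; 5·y_press time + 4·y_paper = 24.
Solving: y_press time = 4, y_paper = 1.
Reduced cost of booklets: c₃ − yᵀa₃ = 9.5 − (4·4 + 1·3) = 9.5 − 19 = -9.5.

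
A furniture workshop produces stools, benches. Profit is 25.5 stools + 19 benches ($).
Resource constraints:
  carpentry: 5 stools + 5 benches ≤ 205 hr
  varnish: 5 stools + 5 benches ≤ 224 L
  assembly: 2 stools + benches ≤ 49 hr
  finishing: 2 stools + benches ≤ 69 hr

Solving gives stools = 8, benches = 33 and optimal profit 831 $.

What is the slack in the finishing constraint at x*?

finishing used = 2·8 + 1·33 = 49; slack = 69 − 49 = 20.

20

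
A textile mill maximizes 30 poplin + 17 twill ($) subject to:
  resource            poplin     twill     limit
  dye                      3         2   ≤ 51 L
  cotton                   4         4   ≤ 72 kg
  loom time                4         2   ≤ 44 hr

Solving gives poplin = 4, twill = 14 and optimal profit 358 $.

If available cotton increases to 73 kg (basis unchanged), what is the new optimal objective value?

359

Binding: cotton and loom time. Non-binding: dye (11 unused).
By complementary slackness, y = 0 for the non-binding constraint.
From A_Bᵀ y = c: 4·y_cotton + 4·y_loom time = 30; 4·y_cotton + 2·y_loom time = 17.
→ y_cotton = 1 and y_loom time = 6.5.
Δz = y_cotton·Δb = 1 × (1) = 1, so new z* = 358 + 1 = 359.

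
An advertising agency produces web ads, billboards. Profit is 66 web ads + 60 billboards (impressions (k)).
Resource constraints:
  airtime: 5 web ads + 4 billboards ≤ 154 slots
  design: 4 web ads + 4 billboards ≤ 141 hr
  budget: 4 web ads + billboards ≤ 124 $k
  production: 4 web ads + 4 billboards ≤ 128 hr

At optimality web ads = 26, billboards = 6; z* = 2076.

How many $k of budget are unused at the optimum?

budget used = 4·26 + 1·6 = 110; slack = 124 − 110 = 14.

14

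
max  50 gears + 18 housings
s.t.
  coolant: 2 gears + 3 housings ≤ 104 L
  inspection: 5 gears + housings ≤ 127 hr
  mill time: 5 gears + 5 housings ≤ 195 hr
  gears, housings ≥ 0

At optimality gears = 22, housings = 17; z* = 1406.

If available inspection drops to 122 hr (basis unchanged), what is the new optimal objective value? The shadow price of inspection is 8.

Δb = -5, so new z* = 1406 + (8)·(-5) = 1406 − 40 = 1366.

1366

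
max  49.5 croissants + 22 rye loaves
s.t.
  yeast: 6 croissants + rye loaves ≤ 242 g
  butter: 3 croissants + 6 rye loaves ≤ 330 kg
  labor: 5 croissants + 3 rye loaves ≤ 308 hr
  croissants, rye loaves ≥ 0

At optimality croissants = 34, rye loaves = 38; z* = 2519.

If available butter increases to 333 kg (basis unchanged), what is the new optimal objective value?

2526.5

Check each constraint at x*: yeast 242/242 (tight); butter 330/330 (tight); labor 284/308 (slack 24).
Since labor is not tight, its dual is 0.
From A_Bᵀ y = c: 6·y_yeast + 3·y_butter = 49.5; 1·y_yeast + 6·y_butter = 22.
Solving: y_yeast = 7, y_butter = 2.5.
Δz = y_butter·Δb = 2.5 × (3) = 7.5, so new z* = 2519 + 7.5 = 2526.5.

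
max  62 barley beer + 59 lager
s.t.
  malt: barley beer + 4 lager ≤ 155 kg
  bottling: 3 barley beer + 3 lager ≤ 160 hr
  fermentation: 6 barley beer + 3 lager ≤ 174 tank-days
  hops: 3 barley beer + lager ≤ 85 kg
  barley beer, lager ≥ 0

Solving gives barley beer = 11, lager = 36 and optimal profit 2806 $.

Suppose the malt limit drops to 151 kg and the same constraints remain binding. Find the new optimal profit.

2774

Check each constraint at x*: malt 155/155 (tight); bottling 141/160 (slack 19); fermentation 174/174 (tight); hops 69/85 (slack 16).
By complementary slackness, y = 0 for the non-binding constraints.
From A_Bᵀ y = c: 1·y_malt + 6·y_fermentation = 62; 4·y_malt + 3·y_fermentation = 59.
This yields shadow prices y_malt = 8, y_fermentation = 9.
Δz = y_malt·Δb = 8 × (-4) = -32, so new z* = 2806 − 32 = 2774.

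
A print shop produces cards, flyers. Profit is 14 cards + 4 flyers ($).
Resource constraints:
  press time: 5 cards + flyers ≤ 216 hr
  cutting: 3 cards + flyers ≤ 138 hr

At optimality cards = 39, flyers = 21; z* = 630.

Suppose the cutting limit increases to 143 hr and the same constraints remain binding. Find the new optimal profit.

645

Check each constraint at x*: press time 216/216 (tight); cutting 138/138 (tight).
Dual feasibility on the basic columns requires 5·y_press time + 3·y_cutting = 14, 1·y_press time + 1·y_cutting = 4.
→ y_press time = 1 and y_cutting = 3.
Δz = y_cutting·Δb = 3 × (5) = 15, so new z* = 630 + 15 = 645.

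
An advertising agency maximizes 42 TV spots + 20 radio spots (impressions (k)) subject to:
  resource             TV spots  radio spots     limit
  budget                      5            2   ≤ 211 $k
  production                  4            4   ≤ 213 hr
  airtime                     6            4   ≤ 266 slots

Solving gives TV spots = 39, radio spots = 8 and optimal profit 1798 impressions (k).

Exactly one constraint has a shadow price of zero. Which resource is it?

production

budget: 211/211 (binding)
production: 188/213 (slack 25)
airtime: 266/266 (binding)
By complementary slackness, a constraint with positive slack has shadow price 0 → production.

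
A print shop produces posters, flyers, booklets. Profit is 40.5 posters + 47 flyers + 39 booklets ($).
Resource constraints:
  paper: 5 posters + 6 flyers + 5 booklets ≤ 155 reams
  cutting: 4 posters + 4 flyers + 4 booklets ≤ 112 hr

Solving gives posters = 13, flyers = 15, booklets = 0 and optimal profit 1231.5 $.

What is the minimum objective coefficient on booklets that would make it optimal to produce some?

At the optimum: paper uses 155 of 155 (binding); cutting uses 112 of 112 (binding).
From A_Bᵀ y = c: 5·y_paper + 4·y_cutting = 40.5; 6·y_paper + 4·y_cutting = 47.
This yields shadow prices y_paper = 6.5, y_cutting = 2.
booklets enters the basis when its profit ≥ yᵀa₃ = 6.5·5 + 2·4 = 40.5.

40.5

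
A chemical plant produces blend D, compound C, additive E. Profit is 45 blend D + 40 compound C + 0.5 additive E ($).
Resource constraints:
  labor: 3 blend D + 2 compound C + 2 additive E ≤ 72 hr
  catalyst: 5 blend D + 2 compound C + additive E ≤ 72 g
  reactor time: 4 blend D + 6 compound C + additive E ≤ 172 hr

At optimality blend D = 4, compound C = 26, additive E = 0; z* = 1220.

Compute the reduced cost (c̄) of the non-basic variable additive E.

At the optimum: labor uses 64 of 72 (slack = 8); catalyst uses 72 of 72 (binding); reactor time uses 172 of 172 (binding).
By complementary slackness, y = 0 for the non-binding constraint.
The binding rows give the dual system: 5·y_catalyst + 4·y_reactor time = 45 and 2·y_catalyst + 6·y_reactor time = 40.
This yields shadow prices y_catalyst = 5, y_reactor time = 5.
Reduced cost of additive E: c₃ − yᵀa₃ = 0.5 − (5·1 + 5·1) = 0.5 − 10 = -9.5.

-9.5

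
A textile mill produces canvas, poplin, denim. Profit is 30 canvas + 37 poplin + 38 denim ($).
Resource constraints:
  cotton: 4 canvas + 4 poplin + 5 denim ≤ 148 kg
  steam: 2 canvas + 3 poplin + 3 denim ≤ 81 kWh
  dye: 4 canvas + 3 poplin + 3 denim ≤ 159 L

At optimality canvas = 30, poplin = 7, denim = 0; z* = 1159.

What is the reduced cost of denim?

-3

Check each constraint at x*: cotton 148/148 (tight); steam 81/81 (tight); dye 141/159 (slack 18).
Slack constraints have shadow price 0 (complementary slackness).
Dual feasibility on the basic columns requires 4·y_cotton + 2·y_steam = 30, 4·y_cotton + 3·y_steam = 37.
This yields shadow prices y_cotton = 4, y_steam = 7.
Reduced cost of denim: c₃ − yᵀa₃ = 38 − (4·5 + 7·3) = 38 − 41 = -3.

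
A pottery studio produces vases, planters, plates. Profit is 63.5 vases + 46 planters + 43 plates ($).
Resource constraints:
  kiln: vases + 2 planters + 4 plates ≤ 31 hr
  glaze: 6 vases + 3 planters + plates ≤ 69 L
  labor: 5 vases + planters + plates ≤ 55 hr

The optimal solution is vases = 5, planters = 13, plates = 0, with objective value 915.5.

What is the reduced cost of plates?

-4

At the optimum: kiln uses 31 of 31 (binding); glaze uses 69 of 69 (binding); labor uses 38 of 55 (slack = 17).
By complementary slackness, y = 0 for the non-binding constraint.
From A_Bᵀ y = c: 1·y_kiln + 6·y_glaze = 63.5; 2·y_kiln + 3·y_glaze = 46.
→ y_kiln = 9.5 and y_glaze = 9.
Reduced cost of plates: c₃ − yᵀa₃ = 43 − (9.5·4 + 9·1) = 43 − 47 = -4.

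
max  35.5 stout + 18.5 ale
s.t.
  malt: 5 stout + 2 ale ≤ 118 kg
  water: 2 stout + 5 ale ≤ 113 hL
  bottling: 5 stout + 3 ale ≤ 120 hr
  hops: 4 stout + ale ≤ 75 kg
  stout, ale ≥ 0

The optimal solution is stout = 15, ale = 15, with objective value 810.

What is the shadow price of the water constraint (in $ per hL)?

Binding: bottling and hops. Non-binding: malt (13 unused), water (8 unused).
Slack constraints have shadow price 0 (complementary slackness).
Dual feasibility on the basic columns requires 5·y_bottling + 4·y_hops = 35.5, 3·y_bottling + 1·y_hops = 18.5.
Solving: y_bottling = 5.5, y_hops = 2.
Shadow price of water = 0.

0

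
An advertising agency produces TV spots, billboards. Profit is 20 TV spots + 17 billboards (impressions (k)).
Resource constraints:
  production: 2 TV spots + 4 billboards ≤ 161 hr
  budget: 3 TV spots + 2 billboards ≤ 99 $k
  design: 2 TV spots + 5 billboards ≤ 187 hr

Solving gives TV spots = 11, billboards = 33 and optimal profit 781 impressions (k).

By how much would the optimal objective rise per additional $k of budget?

6

At the optimum: production uses 154 of 161 (slack = 7); budget uses 99 of 99 (binding); design uses 187 of 187 (binding).
Slack constraints have shadow price 0 (complementary slackness).
From A_Bᵀ y = c: 3·y_budget + 2·y_design = 20; 2·y_budget + 5·y_design = 17.
This yields shadow prices y_budget = 6, y_design = 1.
Shadow price of budget = 6.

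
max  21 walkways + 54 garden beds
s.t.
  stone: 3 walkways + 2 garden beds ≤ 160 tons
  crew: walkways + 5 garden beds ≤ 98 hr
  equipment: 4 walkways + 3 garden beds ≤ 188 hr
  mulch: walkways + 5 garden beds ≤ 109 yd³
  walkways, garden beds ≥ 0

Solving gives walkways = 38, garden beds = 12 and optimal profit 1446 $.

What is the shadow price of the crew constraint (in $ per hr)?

9

At the optimum: stone uses 138 of 160 (slack = 22); crew uses 98 of 98 (binding); equipment uses 188 of 188 (binding); mulch uses 98 of 109 (slack = 11).
Slack constraints have shadow price 0 (complementary slackness).
The binding rows give the dual system: 1·y_crew + 4·y_equipment = 21 and 5·y_crew + 3·y_equipment = 54.
→ y_crew = 9 and y_equipment = 3.
Shadow price of crew = 9.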